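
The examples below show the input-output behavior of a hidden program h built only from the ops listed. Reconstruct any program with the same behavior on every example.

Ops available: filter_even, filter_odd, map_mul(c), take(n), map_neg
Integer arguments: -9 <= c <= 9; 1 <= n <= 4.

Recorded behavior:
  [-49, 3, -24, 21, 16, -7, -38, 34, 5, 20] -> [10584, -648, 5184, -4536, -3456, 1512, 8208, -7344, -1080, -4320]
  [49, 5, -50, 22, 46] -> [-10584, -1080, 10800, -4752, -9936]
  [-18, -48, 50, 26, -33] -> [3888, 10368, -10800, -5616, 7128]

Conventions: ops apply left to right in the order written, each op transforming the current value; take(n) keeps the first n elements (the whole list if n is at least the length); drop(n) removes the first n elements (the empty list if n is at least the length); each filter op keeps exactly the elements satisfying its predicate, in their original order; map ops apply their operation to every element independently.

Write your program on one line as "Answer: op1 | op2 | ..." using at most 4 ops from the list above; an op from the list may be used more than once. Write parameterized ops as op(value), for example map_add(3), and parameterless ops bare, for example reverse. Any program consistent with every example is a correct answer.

map_mul(-3) | map_mul(8) | map_neg | map_mul(-9)

Check, running the answer program on each example:
  [-49, 3, -24, 21, 16, -7, -38, 34, 5, 20] -> [147, -9, 72, -63, -48, 21, 114, -102, -15, -60] -> [1176, -72, 576, -504, -384, 168, 912, -816, -120, -480] -> [-1176, 72, -576, 504, 384, -168, -912, 816, 120, 480] -> [10584, -648, 5184, -4536, -3456, 1512, 8208, -7344, -1080, -4320]
  [49, 5, -50, 22, 46] -> [-147, -15, 150, -66, -138] -> [-1176, -120, 1200, -528, -1104] -> [1176, 120, -1200, 528, 1104] -> [-10584, -1080, 10800, -4752, -9936]
  [-18, -48, 50, 26, -33] -> [54, 144, -150, -78, 99] -> [432, 1152, -1200, -624, 792] -> [-432, -1152, 1200, 624, -792] -> [3888, 10368, -10800, -5616, 7128]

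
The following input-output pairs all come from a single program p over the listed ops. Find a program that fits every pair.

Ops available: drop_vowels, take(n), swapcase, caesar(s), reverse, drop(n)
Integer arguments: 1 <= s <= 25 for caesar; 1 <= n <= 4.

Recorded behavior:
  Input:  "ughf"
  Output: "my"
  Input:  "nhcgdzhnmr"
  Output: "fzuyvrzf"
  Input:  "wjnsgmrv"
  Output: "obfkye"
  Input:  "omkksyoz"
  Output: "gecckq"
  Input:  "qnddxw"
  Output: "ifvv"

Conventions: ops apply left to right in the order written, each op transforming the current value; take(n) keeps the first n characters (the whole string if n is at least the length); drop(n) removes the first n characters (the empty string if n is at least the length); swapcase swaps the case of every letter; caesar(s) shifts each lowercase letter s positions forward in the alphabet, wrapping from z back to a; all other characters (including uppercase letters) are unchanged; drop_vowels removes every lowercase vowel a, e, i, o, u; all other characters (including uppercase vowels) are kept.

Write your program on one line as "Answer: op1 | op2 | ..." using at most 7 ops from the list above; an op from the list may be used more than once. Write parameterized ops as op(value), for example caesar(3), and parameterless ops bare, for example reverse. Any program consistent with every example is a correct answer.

caesar(2) | caesar(4) | reverse | caesar(12) | drop(2) | reverse

Check, running the answer program on each example:
  "ughf" -> "wijh" -> "amnl" -> "lnma" -> "xzym" -> "ym" -> "my"
  "nhcgdzhnmr" -> "pjeifbjpot" -> "tnimjfntsx" -> "xstnfjmint" -> "jefzrvyuzf" -> "fzrvyuzf" -> "fzuyvrzf"
  "wjnsgmrv" -> "ylpuiotx" -> "cptymsxb" -> "bxsmytpc" -> "njeykfbo" -> "eykfbo" -> "obfkye"
  "omkksyoz" -> "qommuaqb" -> "usqqyeuf" -> "fueyqqsu" -> "rgqkcceg" -> "qkcceg" -> "gecckq"
  "qnddxw" -> "spffzy" -> "wtjjdc" -> "cdjjtw" -> "opvvfi" -> "vvfi" -> "ifvv"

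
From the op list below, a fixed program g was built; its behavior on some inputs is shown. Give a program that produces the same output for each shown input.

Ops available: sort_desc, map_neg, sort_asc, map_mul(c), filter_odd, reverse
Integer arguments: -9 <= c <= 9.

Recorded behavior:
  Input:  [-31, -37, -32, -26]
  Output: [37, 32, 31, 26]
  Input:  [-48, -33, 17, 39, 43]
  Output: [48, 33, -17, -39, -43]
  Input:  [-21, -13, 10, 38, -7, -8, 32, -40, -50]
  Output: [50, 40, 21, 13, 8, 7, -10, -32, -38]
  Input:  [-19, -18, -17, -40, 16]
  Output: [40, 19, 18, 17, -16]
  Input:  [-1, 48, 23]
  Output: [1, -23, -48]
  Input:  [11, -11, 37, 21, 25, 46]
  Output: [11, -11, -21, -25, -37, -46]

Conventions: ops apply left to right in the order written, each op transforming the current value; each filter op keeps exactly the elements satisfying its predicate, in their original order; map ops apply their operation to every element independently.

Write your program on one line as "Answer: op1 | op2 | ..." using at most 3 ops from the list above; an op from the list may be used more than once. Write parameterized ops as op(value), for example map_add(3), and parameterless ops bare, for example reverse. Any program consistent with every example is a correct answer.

sort_asc | map_neg

Check, running the answer program on each example:
  [-31, -37, -32, -26] -> [-37, -32, -31, -26] -> [37, 32, 31, 26]
  [-48, -33, 17, 39, 43] -> [-48, -33, 17, 39, 43] -> [48, 33, -17, -39, -43]
  [-21, -13, 10, 38, -7, -8, 32, -40, -50] -> [-50, -40, -21, -13, -8, -7, 10, 32, 38] -> [50, 40, 21, 13, 8, 7, -10, -32, -38]
  [-19, -18, -17, -40, 16] -> [-40, -19, -18, -17, 16] -> [40, 19, 18, 17, -16]
  [-1, 48, 23] -> [-1, 23, 48] -> [1, -23, -48]
  [11, -11, 37, 21, 25, 46] -> [-11, 11, 21, 25, 37, 46] -> [11, -11, -21, -25, -37, -46]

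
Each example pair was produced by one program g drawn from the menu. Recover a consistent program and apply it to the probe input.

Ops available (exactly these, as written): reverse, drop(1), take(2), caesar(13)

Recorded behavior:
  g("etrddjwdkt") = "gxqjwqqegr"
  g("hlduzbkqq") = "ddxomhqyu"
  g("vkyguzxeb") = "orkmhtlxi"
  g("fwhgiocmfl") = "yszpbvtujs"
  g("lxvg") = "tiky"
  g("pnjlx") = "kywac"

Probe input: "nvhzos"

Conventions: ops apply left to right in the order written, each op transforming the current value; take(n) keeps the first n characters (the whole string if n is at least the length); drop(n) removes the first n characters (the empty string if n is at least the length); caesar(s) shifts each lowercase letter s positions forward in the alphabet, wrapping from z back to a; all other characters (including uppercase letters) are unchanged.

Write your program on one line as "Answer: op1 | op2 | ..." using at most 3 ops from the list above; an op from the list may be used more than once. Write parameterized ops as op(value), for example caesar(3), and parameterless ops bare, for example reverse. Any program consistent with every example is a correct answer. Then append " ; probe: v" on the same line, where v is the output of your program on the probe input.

reverse | caesar(13) ; probe: "fbmuia"

Check, running the answer program on each example:
  "etrddjwdkt" -> "tkdwjddrte" -> "gxqjwqqegr"
  "hlduzbkqq" -> "qqkbzudlh" -> "ddxomhqyu"
  "vkyguzxeb" -> "bexzugykv" -> "orkmhtlxi"
  "fwhgiocmfl" -> "lfmcoighwf" -> "yszpbvtujs"
  "lxvg" -> "gvxl" -> "tiky"
  "pnjlx" -> "xljnp" -> "kywac"
  probe: "nvhzos" -> "sozhvn" -> "fbmuia"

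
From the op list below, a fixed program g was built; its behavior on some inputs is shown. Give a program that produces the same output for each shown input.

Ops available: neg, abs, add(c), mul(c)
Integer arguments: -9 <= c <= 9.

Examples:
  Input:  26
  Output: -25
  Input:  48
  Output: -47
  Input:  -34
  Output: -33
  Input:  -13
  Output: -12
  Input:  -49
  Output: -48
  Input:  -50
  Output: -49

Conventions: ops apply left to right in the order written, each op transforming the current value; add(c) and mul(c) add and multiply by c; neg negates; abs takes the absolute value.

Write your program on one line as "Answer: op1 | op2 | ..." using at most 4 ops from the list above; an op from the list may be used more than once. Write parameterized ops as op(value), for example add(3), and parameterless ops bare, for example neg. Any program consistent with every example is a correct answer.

abs | add(-1) | neg

Check, running the answer program on each example:
  26 -> 26 -> 25 -> -25
  48 -> 48 -> 47 -> -47
  -34 -> 34 -> 33 -> -33
  -13 -> 13 -> 12 -> -12
  -49 -> 49 -> 48 -> -48
  -50 -> 50 -> 49 -> -49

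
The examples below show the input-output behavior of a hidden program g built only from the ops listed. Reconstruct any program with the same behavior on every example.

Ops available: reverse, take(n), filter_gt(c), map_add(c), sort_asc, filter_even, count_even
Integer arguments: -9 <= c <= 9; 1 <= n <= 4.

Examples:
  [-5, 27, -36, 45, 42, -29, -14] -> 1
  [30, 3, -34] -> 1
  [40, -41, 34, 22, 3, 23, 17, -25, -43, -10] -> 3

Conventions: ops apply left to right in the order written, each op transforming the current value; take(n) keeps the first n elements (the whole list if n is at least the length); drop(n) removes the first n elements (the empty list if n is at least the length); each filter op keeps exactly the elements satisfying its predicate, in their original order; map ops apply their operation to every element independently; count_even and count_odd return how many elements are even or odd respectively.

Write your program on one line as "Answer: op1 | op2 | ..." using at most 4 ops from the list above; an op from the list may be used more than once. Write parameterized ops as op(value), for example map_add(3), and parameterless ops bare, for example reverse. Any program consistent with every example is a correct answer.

reverse | filter_gt(-1) | filter_gt(6) | count_even

Check, running the answer program on each example:
  [-5, 27, -36, 45, 42, -29, -14] -> [-14, -29, 42, 45, -36, 27, -5] -> [42, 45, 27] -> [42, 45, 27] -> 1
  [30, 3, -34] -> [-34, 3, 30] -> [3, 30] -> [30] -> 1
  [40, -41, 34, 22, 3, 23, 17, -25, -43, -10] -> [-10, -43, -25, 17, 23, 3, 22, 34, -41, 40] -> [17, 23, 3, 22, 34, 40] -> [17, 23, 22, 34, 40] -> 3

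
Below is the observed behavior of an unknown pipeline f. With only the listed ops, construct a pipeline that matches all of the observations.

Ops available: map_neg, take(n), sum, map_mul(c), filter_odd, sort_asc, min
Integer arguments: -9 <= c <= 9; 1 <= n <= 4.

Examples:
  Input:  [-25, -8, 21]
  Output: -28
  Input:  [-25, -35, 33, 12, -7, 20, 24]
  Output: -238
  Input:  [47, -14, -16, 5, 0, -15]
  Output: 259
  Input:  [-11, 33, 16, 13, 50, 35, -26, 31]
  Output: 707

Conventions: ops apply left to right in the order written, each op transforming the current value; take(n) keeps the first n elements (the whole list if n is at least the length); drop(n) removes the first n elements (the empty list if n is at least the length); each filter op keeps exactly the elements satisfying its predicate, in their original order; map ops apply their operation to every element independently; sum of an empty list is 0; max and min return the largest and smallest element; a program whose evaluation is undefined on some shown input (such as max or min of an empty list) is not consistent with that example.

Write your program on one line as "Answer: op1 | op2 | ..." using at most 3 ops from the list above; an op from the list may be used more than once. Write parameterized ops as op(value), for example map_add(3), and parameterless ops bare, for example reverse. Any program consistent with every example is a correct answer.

filter_odd | map_mul(7) | sum

Check, running the answer program on each example:
  [-25, -8, 21] -> [-25, 21] -> [-175, 147] -> -28
  [-25, -35, 33, 12, -7, 20, 24] -> [-25, -35, 33, -7] -> [-175, -245, 231, -49] -> -238
  [47, -14, -16, 5, 0, -15] -> [47, 5, -15] -> [329, 35, -105] -> 259
  [-11, 33, 16, 13, 50, 35, -26, 31] -> [-11, 33, 13, 35, 31] -> [-77, 231, 91, 245, 217] -> 707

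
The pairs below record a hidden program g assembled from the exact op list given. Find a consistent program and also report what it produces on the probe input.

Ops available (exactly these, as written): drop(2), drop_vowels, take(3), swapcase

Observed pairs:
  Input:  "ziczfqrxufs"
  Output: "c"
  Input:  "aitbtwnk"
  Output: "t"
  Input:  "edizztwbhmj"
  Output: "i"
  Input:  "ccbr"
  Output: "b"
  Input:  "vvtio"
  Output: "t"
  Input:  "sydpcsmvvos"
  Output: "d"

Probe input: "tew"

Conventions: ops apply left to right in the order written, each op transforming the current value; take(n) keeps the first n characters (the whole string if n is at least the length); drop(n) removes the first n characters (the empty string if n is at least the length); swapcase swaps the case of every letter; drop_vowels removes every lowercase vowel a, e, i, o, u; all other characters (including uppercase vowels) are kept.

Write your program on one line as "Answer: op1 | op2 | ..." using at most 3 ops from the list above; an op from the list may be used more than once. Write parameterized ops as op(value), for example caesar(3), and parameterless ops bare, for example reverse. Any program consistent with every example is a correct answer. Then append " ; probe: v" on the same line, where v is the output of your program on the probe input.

take(3) | drop(2) ; probe: "w"

Check, running the answer program on each example:
  "ziczfqrxufs" -> "zic" -> "c"
  "aitbtwnk" -> "ait" -> "t"
  "edizztwbhmj" -> "edi" -> "i"
  "ccbr" -> "ccb" -> "b"
  "vvtio" -> "vvt" -> "t"
  "sydpcsmvvos" -> "syd" -> "d"
  probe: "tew" -> "tew" -> "w"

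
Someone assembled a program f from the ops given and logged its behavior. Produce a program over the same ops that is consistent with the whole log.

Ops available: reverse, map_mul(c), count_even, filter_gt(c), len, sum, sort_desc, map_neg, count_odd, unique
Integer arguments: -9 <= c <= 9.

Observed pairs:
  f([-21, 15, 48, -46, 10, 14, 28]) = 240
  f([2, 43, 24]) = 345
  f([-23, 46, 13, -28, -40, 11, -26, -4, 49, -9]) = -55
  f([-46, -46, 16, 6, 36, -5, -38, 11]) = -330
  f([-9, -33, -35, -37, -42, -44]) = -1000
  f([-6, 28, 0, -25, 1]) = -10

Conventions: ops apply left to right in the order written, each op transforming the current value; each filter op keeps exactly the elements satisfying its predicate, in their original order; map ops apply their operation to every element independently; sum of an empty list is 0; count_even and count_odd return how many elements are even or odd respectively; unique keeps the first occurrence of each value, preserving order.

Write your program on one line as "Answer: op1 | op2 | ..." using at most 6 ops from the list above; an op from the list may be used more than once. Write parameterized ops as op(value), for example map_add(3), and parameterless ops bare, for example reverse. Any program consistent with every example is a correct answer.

map_neg | sort_desc | map_neg | map_mul(5) | sum

Check, running the answer program on each example:
  [-21, 15, 48, -46, 10, 14, 28] -> [21, -15, -48, 46, -10, -14, -28] -> [46, 21, -10, -14, -15, -28, -48] -> [-46, -21, 10, 14, 15, 28, 48] -> [-230, -105, 50, 70, 75, 140, 240] -> 240
  [2, 43, 24] -> [-2, -43, -24] -> [-2, -24, -43] -> [2, 24, 43] -> [10, 120, 215] -> 345
  [-23, 46, 13, -28, -40, 11, -26, -4, 49, -9] -> [23, -46, -13, 28, 40, -11, 26, 4, -49, 9] -> [40, 28, 26, 23, 9, 4, -11, -13, -46, -49] -> [-40, -28, -26, -23, -9, -4, 11, 13, 46, 49] -> [-200, -140, -130, -115, -45, -20, 55, 65, 230, 245] -> -55
  [-46, -46, 16, 6, 36, -5, -38, 11] -> [46, 46, -16, -6, -36, 5, 38, -11] -> [46, 46, 38, 5, -6, -11, -16, -36] -> [-46, -46, -38, -5, 6, 11, 16, 36] -> [-230, -230, -190, -25, 30, 55, 80, 180] -> -330
  [-9, -33, -35, -37, -42, -44] -> [9, 33, 35, 37, 42, 44] -> [44, 42, 37, 35, 33, 9] -> [-44, -42, -37, -35, -33, -9] -> [-220, -210, -185, -175, -165, -45] -> -1000
  [-6, 28, 0, -25, 1] -> [6, -28, 0, 25, -1] -> [25, 6, 0, -1, -28] -> [-25, -6, 0, 1, 28] -> [-125, -30, 0, 5, 140] -> -10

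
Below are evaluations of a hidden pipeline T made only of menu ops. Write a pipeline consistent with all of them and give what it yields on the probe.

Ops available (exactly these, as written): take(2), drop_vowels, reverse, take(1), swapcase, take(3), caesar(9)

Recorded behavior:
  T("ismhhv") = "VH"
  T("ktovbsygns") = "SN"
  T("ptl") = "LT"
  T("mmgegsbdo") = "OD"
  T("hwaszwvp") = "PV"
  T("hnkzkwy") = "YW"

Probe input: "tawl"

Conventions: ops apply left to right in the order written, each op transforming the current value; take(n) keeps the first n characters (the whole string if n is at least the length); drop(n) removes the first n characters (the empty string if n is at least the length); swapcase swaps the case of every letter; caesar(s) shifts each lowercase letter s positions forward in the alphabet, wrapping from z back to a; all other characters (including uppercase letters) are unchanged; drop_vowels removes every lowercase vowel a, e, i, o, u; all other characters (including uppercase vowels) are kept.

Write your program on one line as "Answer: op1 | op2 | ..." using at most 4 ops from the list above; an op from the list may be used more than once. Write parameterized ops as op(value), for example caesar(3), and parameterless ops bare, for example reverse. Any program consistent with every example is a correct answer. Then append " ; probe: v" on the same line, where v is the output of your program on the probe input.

swapcase | reverse | take(2) ; probe: "LW"

Check, running the answer program on each example:
  "ismhhv" -> "ISMHHV" -> "VHHMSI" -> "VH"
  "ktovbsygns" -> "KTOVBSYGNS" -> "SNGYSBVOTK" -> "SN"
  "ptl" -> "PTL" -> "LTP" -> "LT"
  "mmgegsbdo" -> "MMGEGSBDO" -> "ODBSGEGMM" -> "OD"
  "hwaszwvp" -> "HWASZWVP" -> "PVWZSAWH" -> "PV"
  "hnkzkwy" -> "HNKZKWY" -> "YWKZKNH" -> "YW"
  probe: "tawl" -> "TAWL" -> "LWAT" -> "LW"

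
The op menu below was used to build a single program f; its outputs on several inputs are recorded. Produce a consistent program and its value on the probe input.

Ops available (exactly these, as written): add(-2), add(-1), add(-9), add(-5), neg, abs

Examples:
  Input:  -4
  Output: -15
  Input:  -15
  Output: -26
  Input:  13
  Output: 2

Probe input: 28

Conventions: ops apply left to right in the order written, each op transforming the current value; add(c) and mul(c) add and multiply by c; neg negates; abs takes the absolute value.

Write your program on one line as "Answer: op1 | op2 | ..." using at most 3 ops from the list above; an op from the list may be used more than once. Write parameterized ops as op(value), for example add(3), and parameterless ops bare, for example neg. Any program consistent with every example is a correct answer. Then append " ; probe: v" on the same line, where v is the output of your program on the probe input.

add(-2) | add(-9) ; probe: 17

Check, running the answer program on each example:
  -4 -> -6 -> -15
  -15 -> -17 -> -26
  13 -> 11 -> 2
  probe: 28 -> 26 -> 17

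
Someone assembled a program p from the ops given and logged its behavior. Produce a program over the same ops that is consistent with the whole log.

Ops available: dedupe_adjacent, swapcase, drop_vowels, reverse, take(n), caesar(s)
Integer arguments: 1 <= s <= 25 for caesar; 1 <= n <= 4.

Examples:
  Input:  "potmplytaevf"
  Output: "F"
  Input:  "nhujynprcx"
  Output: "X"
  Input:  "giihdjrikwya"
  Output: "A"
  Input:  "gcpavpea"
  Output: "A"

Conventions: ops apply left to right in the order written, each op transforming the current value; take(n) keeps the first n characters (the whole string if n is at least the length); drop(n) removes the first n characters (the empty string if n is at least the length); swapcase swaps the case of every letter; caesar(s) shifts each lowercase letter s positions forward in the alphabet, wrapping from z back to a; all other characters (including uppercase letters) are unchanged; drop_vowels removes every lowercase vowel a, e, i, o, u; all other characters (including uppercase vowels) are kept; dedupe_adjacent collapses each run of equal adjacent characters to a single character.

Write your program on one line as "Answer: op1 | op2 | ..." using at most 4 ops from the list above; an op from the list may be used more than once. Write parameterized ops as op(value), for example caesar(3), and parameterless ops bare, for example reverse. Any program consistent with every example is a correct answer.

dedupe_adjacent | swapcase | reverse | take(1)

Check, running the answer program on each example:
  "potmplytaevf" -> "potmplytaevf" -> "POTMPLYTAEVF" -> "FVEATYLPMTOP" -> "F"
  "nhujynprcx" -> "nhujynprcx" -> "NHUJYNPRCX" -> "XCRPNYJUHN" -> "X"
  "giihdjrikwya" -> "gihdjrikwya" -> "GIHDJRIKWYA" -> "AYWKIRJDHIG" -> "A"
  "gcpavpea" -> "gcpavpea" -> "GCPAVPEA" -> "AEPVAPCG" -> "A"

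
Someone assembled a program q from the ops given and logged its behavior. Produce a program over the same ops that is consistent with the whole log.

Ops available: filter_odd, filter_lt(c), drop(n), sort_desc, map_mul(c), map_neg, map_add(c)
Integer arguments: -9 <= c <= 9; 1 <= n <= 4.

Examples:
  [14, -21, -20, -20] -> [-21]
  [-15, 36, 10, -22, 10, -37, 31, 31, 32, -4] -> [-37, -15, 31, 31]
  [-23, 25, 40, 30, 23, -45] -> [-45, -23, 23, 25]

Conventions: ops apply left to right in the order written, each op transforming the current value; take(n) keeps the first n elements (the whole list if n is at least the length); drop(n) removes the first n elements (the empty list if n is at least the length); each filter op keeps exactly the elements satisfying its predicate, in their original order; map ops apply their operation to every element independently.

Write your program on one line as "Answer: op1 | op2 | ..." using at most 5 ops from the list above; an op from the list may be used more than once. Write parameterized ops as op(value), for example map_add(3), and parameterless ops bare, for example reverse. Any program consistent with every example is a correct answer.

sort_desc | map_neg | filter_odd | sort_desc | map_neg

Check, running the answer program on each example:
  [14, -21, -20, -20] -> [14, -20, -20, -21] -> [-14, 20, 20, 21] -> [21] -> [21] -> [-21]
  [-15, 36, 10, -22, 10, -37, 31, 31, 32, -4] -> [36, 32, 31, 31, 10, 10, -4, -15, -22, -37] -> [-36, -32, -31, -31, -10, -10, 4, 15, 22, 37] -> [-31, -31, 15, 37] -> [37, 15, -31, -31] -> [-37, -15, 31, 31]
  [-23, 25, 40, 30, 23, -45] -> [40, 30, 25, 23, -23, -45] -> [-40, -30, -25, -23, 23, 45] -> [-25, -23, 23, 45] -> [45, 23, -23, -25] -> [-45, -23, 23, 25]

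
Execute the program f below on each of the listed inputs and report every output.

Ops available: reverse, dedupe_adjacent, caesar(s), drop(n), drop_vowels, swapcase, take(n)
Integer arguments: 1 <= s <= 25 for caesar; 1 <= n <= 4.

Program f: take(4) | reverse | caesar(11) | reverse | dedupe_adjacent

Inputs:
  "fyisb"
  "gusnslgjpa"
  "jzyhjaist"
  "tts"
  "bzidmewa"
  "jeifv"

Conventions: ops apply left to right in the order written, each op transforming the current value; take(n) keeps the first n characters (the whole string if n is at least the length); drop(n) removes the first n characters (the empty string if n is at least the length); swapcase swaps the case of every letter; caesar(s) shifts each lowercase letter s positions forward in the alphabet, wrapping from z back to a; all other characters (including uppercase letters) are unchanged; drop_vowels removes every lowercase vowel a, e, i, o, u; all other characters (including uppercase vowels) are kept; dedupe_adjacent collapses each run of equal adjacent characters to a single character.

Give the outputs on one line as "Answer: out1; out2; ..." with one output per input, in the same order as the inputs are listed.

Execution, op by op:
  "fyisb" -> "fyis" -> "siyf" -> "dtjq" -> "qjtd" -> "qjtd"
  "gusnslgjpa" -> "gusn" -> "nsug" -> "ydfr" -> "rfdy" -> "rfdy"
  "jzyhjaist" -> "jzyh" -> "hyzj" -> "sjku" -> "ukjs" -> "ukjs"
  "tts" -> "tts" -> "stt" -> "dee" -> "eed" -> "ed"
  "bzidmewa" -> "bzid" -> "dizb" -> "otkm" -> "mkto" -> "mkto"
  "jeifv" -> "jeif" -> "fiej" -> "qtpu" -> "uptq" -> "uptq"

"qjtd"; "rfdy"; "ukjs"; "ed"; "mkto"; "uptq"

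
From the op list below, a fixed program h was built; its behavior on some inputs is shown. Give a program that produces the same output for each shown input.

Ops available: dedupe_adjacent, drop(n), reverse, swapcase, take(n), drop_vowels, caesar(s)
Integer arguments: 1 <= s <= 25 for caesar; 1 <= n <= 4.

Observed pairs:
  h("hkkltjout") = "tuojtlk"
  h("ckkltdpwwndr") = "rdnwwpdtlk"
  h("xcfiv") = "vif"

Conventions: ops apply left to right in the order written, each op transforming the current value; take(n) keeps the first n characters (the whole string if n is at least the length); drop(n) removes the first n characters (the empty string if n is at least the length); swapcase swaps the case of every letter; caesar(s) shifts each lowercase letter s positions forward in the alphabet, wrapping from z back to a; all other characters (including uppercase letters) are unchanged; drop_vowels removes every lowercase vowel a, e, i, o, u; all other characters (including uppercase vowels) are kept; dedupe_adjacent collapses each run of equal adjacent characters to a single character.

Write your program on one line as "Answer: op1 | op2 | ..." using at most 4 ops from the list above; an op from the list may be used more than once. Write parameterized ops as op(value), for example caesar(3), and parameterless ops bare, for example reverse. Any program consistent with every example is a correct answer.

swapcase | drop(2) | reverse | swapcase

Check, running the answer program on each example:
  "hkkltjout" -> "HKKLTJOUT" -> "KLTJOUT" -> "TUOJTLK" -> "tuojtlk"
  "ckkltdpwwndr" -> "CKKLTDPWWNDR" -> "KLTDPWWNDR" -> "RDNWWPDTLK" -> "rdnwwpdtlk"
  "xcfiv" -> "XCFIV" -> "FIV" -> "VIF" -> "vif"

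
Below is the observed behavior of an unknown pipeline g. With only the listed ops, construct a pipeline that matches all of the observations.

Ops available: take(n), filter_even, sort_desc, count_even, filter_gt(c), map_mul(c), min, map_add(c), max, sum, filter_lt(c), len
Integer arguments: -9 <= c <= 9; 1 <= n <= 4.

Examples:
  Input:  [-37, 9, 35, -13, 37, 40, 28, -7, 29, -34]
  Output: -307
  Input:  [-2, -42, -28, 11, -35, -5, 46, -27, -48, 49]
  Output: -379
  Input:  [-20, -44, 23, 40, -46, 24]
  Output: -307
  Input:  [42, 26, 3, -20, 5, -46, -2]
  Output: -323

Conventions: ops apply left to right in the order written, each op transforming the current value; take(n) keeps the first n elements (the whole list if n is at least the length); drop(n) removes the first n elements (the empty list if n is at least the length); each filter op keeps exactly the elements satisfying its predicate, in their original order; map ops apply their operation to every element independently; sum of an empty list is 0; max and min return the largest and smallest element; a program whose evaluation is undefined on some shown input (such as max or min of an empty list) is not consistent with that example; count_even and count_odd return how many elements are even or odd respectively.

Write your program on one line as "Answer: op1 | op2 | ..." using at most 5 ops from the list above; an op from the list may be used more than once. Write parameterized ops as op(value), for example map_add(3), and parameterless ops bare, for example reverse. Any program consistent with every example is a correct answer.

map_mul(-8) | map_add(4) | map_add(9) | min

Check, running the answer program on each example:
  [-37, 9, 35, -13, 37, 40, 28, -7, 29, -34] -> [296, -72, -280, 104, -296, -320, -224, 56, -232, 272] -> [300, -68, -276, 108, -292, -316, -220, 60, -228, 276] -> [309, -59, -267, 117, -283, -307, -211, 69, -219, 285] -> -307
  [-2, -42, -28, 11, -35, -5, 46, -27, -48, 49] -> [16, 336, 224, -88, 280, 40, -368, 216, 384, -392] -> [20, 340, 228, -84, 284, 44, -364, 220, 388, -388] -> [29, 349, 237, -75, 293, 53, -355, 229, 397, -379] -> -379
  [-20, -44, 23, 40, -46, 24] -> [160, 352, -184, -320, 368, -192] -> [164, 356, -180, -316, 372, -188] -> [173, 365, -171, -307, 381, -179] -> -307
  [42, 26, 3, -20, 5, -46, -2] -> [-336, -208, -24, 160, -40, 368, 16] -> [-332, -204, -20, 164, -36, 372, 20] -> [-323, -195, -11, 173, -27, 381, 29] -> -323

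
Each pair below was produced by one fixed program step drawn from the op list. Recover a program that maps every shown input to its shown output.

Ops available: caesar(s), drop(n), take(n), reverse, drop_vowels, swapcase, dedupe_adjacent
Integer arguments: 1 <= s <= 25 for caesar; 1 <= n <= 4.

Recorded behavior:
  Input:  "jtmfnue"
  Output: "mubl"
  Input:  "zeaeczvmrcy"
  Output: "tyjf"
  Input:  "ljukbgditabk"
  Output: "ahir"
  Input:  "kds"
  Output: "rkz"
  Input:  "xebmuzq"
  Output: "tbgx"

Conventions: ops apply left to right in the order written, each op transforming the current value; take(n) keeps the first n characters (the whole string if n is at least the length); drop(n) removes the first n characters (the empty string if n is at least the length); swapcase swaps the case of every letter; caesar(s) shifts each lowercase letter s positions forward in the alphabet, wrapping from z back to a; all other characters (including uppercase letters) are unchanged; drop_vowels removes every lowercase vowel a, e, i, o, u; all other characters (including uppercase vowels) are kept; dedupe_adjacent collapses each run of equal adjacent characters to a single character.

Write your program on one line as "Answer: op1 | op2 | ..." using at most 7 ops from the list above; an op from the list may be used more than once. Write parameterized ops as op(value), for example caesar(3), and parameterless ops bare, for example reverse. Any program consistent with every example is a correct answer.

reverse | swapcase | take(4) | reverse | swapcase | caesar(7)

Check, running the answer program on each example:
  "jtmfnue" -> "eunfmtj" -> "EUNFMTJ" -> "EUNF" -> "FNUE" -> "fnue" -> "mubl"
  "zeaeczvmrcy" -> "ycrmvzceaez" -> "YCRMVZCEAEZ" -> "YCRM" -> "MRCY" -> "mrcy" -> "tyjf"
  "ljukbgditabk" -> "kbatidgbkujl" -> "KBATIDGBKUJL" -> "KBAT" -> "TABK" -> "tabk" -> "ahir"
  "kds" -> "sdk" -> "SDK" -> "SDK" -> "KDS" -> "kds" -> "rkz"
  "xebmuzq" -> "qzumbex" -> "QZUMBEX" -> "QZUM" -> "MUZQ" -> "muzq" -> "tbgx"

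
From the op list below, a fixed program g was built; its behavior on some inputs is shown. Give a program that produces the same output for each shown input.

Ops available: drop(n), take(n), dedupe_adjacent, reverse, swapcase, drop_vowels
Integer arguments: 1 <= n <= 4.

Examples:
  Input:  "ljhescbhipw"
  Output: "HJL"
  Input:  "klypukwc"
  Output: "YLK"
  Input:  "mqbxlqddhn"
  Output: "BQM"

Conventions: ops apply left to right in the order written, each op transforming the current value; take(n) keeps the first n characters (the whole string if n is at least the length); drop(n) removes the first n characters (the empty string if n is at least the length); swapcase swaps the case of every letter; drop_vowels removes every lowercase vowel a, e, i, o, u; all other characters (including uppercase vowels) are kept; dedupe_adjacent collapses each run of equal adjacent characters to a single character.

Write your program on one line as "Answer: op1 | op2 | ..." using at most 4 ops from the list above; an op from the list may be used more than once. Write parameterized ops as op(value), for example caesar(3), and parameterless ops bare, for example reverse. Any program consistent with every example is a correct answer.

take(4) | reverse | drop(1) | swapcase

Check, running the answer program on each example:
  "ljhescbhipw" -> "ljhe" -> "ehjl" -> "hjl" -> "HJL"
  "klypukwc" -> "klyp" -> "pylk" -> "ylk" -> "YLK"
  "mqbxlqddhn" -> "mqbx" -> "xbqm" -> "bqm" -> "BQM"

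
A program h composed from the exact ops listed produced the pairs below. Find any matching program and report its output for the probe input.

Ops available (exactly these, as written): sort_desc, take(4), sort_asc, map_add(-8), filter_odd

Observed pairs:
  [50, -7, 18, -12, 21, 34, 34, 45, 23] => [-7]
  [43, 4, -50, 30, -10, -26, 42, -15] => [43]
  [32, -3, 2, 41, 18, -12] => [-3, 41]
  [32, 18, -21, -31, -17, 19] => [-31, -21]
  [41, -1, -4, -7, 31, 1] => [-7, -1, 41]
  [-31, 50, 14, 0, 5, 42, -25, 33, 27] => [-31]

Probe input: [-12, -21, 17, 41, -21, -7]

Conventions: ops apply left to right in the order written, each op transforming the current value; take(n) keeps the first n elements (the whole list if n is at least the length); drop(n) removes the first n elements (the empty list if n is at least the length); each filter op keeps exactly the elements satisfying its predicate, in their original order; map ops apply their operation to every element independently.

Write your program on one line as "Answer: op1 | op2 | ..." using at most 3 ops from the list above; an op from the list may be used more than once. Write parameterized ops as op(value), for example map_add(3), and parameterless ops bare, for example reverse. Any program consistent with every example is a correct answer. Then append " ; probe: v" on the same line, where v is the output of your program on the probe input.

take(4) | sort_asc | filter_odd ; probe: [-21, 17, 41]

Check, running the answer program on each example:
  [50, -7, 18, -12, 21, 34, 34, 45, 23] -> [50, -7, 18, -12] -> [-12, -7, 18, 50] -> [-7]
  [43, 4, -50, 30, -10, -26, 42, -15] -> [43, 4, -50, 30] -> [-50, 4, 30, 43] -> [43]
  [32, -3, 2, 41, 18, -12] -> [32, -3, 2, 41] -> [-3, 2, 32, 41] -> [-3, 41]
  [32, 18, -21, -31, -17, 19] -> [32, 18, -21, -31] -> [-31, -21, 18, 32] -> [-31, -21]
  [41, -1, -4, -7, 31, 1] -> [41, -1, -4, -7] -> [-7, -4, -1, 41] -> [-7, -1, 41]
  [-31, 50, 14, 0, 5, 42, -25, 33, 27] -> [-31, 50, 14, 0] -> [-31, 0, 14, 50] -> [-31]
  probe: [-12, -21, 17, 41, -21, -7] -> [-12, -21, 17, 41] -> [-21, -12, 17, 41] -> [-21, 17, 41]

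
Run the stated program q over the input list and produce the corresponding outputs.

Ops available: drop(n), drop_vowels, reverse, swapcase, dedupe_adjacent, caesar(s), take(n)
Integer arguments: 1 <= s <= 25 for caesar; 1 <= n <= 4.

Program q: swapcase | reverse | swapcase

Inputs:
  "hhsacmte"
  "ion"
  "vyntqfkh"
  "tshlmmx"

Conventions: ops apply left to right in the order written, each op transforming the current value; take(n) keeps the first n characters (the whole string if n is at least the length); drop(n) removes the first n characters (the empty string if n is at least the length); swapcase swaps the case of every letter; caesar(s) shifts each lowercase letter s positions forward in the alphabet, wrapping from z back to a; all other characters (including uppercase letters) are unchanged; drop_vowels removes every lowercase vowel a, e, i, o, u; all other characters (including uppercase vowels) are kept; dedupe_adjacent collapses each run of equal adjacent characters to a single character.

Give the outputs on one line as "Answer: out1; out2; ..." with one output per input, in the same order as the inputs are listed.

"etmcashh"; "noi"; "hkfqtnyv"; "xmmlhst"

Execution, op by op:
  "hhsacmte" -> "HHSACMTE" -> "ETMCASHH" -> "etmcashh"
  "ion" -> "ION" -> "NOI" -> "noi"
  "vyntqfkh" -> "VYNTQFKH" -> "HKFQTNYV" -> "hkfqtnyv"
  "tshlmmx" -> "TSHLMMX" -> "XMMLHST" -> "xmmlhst"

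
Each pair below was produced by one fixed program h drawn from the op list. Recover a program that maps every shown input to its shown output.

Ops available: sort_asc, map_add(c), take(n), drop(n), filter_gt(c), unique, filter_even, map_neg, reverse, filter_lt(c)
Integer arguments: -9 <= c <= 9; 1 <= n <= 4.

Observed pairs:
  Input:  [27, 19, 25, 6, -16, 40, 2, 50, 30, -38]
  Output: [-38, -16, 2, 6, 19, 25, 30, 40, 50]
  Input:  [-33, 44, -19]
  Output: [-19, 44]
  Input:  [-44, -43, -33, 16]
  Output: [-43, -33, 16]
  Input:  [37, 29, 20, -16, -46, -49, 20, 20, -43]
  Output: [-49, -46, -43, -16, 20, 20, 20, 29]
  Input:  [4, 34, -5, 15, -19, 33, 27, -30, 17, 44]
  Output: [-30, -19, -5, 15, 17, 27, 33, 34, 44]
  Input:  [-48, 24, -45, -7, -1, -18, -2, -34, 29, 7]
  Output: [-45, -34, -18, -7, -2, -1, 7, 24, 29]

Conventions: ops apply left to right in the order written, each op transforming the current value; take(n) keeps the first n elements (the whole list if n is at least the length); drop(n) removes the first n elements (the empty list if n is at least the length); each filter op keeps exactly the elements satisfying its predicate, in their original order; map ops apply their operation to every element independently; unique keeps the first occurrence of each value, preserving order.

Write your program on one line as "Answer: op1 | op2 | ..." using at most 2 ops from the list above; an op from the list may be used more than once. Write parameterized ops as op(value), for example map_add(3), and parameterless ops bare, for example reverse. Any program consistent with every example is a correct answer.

drop(1) | sort_asc

Check, running the answer program on each example:
  [27, 19, 25, 6, -16, 40, 2, 50, 30, -38] -> [19, 25, 6, -16, 40, 2, 50, 30, -38] -> [-38, -16, 2, 6, 19, 25, 30, 40, 50]
  [-33, 44, -19] -> [44, -19] -> [-19, 44]
  [-44, -43, -33, 16] -> [-43, -33, 16] -> [-43, -33, 16]
  [37, 29, 20, -16, -46, -49, 20, 20, -43] -> [29, 20, -16, -46, -49, 20, 20, -43] -> [-49, -46, -43, -16, 20, 20, 20, 29]
  [4, 34, -5, 15, -19, 33, 27, -30, 17, 44] -> [34, -5, 15, -19, 33, 27, -30, 17, 44] -> [-30, -19, -5, 15, 17, 27, 33, 34, 44]
  [-48, 24, -45, -7, -1, -18, -2, -34, 29, 7] -> [24, -45, -7, -1, -18, -2, -34, 29, 7] -> [-45, -34, -18, -7, -2, -1, 7, 24, 29]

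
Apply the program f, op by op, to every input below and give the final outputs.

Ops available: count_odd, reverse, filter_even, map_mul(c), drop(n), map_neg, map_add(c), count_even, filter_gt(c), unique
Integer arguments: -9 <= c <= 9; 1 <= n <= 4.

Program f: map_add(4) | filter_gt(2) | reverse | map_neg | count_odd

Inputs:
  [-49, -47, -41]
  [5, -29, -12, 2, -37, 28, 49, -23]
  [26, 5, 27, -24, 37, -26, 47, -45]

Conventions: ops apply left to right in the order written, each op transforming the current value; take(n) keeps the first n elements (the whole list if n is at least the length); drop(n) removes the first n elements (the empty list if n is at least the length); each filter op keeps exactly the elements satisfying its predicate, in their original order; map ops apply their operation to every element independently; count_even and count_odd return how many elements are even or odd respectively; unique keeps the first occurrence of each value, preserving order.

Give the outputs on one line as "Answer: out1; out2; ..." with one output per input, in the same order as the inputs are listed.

0; 2; 4

Execution, op by op:
  [-49, -47, -41] -> [-45, -43, -37] -> [] -> [] -> [] -> 0
  [5, -29, -12, 2, -37, 28, 49, -23] -> [9, -25, -8, 6, -33, 32, 53, -19] -> [9, 6, 32, 53] -> [53, 32, 6, 9] -> [-53, -32, -6, -9] -> 2
  [26, 5, 27, -24, 37, -26, 47, -45] -> [30, 9, 31, -20, 41, -22, 51, -41] -> [30, 9, 31, 41, 51] -> [51, 41, 31, 9, 30] -> [-51, -41, -31, -9, -30] -> 4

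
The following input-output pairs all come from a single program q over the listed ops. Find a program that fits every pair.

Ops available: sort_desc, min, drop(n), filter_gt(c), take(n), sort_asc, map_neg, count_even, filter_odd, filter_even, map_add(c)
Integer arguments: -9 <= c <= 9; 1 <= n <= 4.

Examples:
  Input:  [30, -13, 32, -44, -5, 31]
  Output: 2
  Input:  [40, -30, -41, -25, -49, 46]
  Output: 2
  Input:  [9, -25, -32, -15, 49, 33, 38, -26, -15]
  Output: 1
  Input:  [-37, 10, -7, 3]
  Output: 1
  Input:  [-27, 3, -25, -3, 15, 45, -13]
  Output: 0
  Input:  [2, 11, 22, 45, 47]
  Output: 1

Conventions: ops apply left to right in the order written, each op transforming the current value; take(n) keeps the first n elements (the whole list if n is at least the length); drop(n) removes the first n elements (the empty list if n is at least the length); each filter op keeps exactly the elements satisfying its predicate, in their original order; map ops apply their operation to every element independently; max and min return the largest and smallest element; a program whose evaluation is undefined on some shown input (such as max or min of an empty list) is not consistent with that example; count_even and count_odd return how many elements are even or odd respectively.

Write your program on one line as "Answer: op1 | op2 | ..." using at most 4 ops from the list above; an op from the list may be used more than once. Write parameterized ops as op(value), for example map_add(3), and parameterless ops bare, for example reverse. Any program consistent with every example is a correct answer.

filter_even | filter_gt(4) | count_even

Check, running the answer program on each example:
  [30, -13, 32, -44, -5, 31] -> [30, 32, -44] -> [30, 32] -> 2
  [40, -30, -41, -25, -49, 46] -> [40, -30, 46] -> [40, 46] -> 2
  [9, -25, -32, -15, 49, 33, 38, -26, -15] -> [-32, 38, -26] -> [38] -> 1
  [-37, 10, -7, 3] -> [10] -> [10] -> 1
  [-27, 3, -25, -3, 15, 45, -13] -> [] -> [] -> 0
  [2, 11, 22, 45, 47] -> [2, 22] -> [22] -> 1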